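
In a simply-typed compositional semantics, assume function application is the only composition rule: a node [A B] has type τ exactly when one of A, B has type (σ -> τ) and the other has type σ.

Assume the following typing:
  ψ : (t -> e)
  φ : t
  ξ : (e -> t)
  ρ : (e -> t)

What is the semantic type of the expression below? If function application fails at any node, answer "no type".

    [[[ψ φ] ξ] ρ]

no type

[ψ φ] — ψ of type (t -> e) combines with φ of type t: type e.
[[ψ φ] ξ] — ξ of type (e -> t) combines with [ψ φ] of type e: type t.
At [[[ψ φ] ξ] ρ]: neither t nor (e -> t) can take the other as argument; the node is ill-typed.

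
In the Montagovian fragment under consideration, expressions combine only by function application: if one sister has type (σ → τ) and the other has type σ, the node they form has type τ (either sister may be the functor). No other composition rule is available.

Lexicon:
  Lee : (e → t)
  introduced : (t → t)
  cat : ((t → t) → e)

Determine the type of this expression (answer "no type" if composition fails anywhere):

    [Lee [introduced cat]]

[introduced cat] — cat of type ((t → t) → e) combines with introduced of type (t → t): type e.
[Lee [introduced cat]] — Lee of type (e → t) combines with [introduced cat] of type e: type t.

t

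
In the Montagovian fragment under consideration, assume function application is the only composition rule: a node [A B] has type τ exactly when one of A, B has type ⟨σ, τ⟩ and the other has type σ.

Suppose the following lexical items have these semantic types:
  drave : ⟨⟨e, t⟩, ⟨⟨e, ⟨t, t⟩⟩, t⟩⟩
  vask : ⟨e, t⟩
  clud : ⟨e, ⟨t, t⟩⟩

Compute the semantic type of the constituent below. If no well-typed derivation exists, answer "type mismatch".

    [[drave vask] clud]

[drave vask]: functor drave : ⟨⟨e, t⟩, ⟨⟨e, ⟨t, t⟩⟩, t⟩⟩, argument vask : ⟨e, t⟩; result ⟨⟨e, ⟨t, t⟩⟩, t⟩.
[[drave vask] clud]: functor [drave vask] : ⟨⟨e, ⟨t, t⟩⟩, t⟩, argument clud : ⟨e, ⟨t, t⟩⟩; result t.

t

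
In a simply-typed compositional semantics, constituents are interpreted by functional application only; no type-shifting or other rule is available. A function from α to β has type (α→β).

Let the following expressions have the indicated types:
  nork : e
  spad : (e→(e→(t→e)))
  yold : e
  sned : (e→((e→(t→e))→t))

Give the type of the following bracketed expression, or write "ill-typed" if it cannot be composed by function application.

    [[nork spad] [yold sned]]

At [nork spad], spad : (e→(e→(t→e))) takes nork : e, giving (e→(t→e)).
At [yold sned], sned : (e→((e→(t→e))→t)) takes yold : e, giving ((e→(t→e))→t).
At [[nork spad] [yold sned]], [yold sned] : ((e→(t→e))→t) takes [nork spad] : (e→(t→e)), giving t.

t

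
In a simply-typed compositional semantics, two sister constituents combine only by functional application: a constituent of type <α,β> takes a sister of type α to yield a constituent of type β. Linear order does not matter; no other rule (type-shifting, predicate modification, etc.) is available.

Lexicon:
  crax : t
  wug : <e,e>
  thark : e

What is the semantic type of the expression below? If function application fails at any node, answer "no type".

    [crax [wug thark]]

[wug thark]: <e,e> applied to e yields e.
[crax [wug thark]]: t with e — neither is a function whose domain matches the other; composition fails here.

no type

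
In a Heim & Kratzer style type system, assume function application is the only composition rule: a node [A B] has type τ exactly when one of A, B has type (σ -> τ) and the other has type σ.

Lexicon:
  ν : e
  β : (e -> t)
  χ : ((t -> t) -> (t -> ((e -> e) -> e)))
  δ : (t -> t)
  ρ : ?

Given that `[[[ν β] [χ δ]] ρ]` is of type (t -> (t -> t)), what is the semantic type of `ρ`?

(((e -> e) -> e) -> (t -> (t -> t)))

[[[ν β] [χ δ]] ρ] must have type (t -> (t -> t)). The sister [[ν β] [χ δ]] has type ((e -> e) -> e); that is not a function onto (t -> (t -> t)), so ρ must be the functor, of type (((e -> e) -> e) -> (t -> (t -> t))).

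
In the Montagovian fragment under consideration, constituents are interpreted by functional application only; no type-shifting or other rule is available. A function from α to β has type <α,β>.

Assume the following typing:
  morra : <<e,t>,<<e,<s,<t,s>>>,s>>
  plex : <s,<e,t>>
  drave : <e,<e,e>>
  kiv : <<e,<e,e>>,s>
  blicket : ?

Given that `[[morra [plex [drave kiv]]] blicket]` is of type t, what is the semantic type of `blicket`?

<<<e,<s,<t,s>>>,s>,t>

[[morra [plex [drave kiv]]] blicket] is required to be t. [morra [plex [drave kiv]]] : <<e,<s,<t,s>>>,s> cannot yield t as functor, so blicket : <<<e,<s,<t,s>>>,s>,t>.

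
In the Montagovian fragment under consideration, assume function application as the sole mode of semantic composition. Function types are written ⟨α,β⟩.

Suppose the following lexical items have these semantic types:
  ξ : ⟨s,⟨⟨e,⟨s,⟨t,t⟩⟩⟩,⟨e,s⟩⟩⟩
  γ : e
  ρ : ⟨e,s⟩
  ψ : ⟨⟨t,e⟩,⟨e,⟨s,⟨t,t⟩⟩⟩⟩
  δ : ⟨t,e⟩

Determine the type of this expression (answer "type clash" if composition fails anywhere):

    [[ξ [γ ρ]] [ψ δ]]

⟨e,s⟩

At [γ ρ], ρ : ⟨e,s⟩ takes γ : e, giving s.
At [ξ [γ ρ]], ξ : ⟨s,⟨⟨e,⟨s,⟨t,t⟩⟩⟩,⟨e,s⟩⟩⟩ takes [γ ρ] : s, giving ⟨⟨e,⟨s,⟨t,t⟩⟩⟩,⟨e,s⟩⟩.
At [ψ δ], ψ : ⟨⟨t,e⟩,⟨e,⟨s,⟨t,t⟩⟩⟩⟩ takes δ : ⟨t,e⟩, giving ⟨e,⟨s,⟨t,t⟩⟩⟩.
At [[ξ [γ ρ]] [ψ δ]], [ξ [γ ρ]] : ⟨⟨e,⟨s,⟨t,t⟩⟩⟩,⟨e,s⟩⟩ takes [ψ δ] : ⟨e,⟨s,⟨t,t⟩⟩⟩, giving ⟨e,s⟩.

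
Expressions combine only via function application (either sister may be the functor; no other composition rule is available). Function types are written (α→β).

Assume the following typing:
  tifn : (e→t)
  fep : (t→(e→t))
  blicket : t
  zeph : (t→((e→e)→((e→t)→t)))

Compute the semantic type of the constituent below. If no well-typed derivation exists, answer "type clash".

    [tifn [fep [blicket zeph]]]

type clash

[blicket zeph]: (t→((e→e)→((e→t)→t))) applied to t yields ((e→e)→((e→t)→t)).
[fep [blicket zeph]]: (t→(e→t)) and ((e→e)→((e→t)→t)) cannot combine by function application — type clash.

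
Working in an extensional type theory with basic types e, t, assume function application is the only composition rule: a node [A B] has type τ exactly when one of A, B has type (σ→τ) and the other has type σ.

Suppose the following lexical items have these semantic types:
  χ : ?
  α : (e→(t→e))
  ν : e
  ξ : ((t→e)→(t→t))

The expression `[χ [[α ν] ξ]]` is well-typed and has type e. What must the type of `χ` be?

At [χ [[α ν] ξ]] (required: e): [[α ν] ξ] is (t→t), which is not a function with range e; hence χ is the functor — type ((t→t)→e).

((t→t)→e)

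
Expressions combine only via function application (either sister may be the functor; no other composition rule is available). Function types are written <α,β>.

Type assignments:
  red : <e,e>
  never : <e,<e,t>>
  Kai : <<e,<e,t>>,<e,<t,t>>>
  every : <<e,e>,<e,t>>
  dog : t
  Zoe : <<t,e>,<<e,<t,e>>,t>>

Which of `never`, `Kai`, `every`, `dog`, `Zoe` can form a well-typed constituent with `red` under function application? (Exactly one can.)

never : <e,<e,t>> — neither side's domain matches the other.
Kai : <<e,<e,t>>,<e,<t,t>>> — neither side's domain matches the other.
every — combines: every : <<e,e>,<e,t>> takes red : <e,e> as argument, giving <e,t>.
dog : t — neither side's domain matches the other.
Zoe : <<t,e>,<<e,<t,e>>,t>> — neither side's domain matches the other.

every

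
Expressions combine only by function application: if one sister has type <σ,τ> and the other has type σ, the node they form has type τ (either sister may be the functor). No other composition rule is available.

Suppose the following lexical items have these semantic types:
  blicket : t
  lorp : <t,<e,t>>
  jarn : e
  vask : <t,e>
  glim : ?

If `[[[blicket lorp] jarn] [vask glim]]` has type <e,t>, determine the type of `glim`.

<<t,e>,<t,<e,t>>>

[[[blicket lorp] jarn] [vask glim]] is required to be <e,t>. [[blicket lorp] jarn] : t cannot yield <e,t> as functor, so [vask glim] : <t,<e,t>>.
[vask glim] is required to be <t,<e,t>>. vask : <t,e> cannot yield <t,<e,t>> as functor, so glim : <<t,e>,<t,<e,t>>>.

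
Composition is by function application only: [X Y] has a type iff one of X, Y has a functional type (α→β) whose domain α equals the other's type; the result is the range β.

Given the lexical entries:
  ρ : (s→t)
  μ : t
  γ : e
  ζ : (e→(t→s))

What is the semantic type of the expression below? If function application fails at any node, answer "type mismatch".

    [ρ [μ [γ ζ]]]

At [γ ζ], ζ : (e→(t→s)) takes γ : e, giving (t→s).
At [μ [γ ζ]], [γ ζ] : (t→s) takes μ : t, giving s.
At [ρ [μ [γ ζ]]], ρ : (s→t) takes [μ [γ ζ]] : s, giving t.

t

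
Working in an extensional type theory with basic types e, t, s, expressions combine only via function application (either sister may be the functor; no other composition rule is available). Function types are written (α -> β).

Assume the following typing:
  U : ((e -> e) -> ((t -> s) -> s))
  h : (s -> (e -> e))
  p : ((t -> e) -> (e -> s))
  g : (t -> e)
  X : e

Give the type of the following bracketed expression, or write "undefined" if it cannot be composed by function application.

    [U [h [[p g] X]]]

((t -> s) -> s)

At [p g], p : ((t -> e) -> (e -> s)) takes g : (t -> e), giving (e -> s).
At [[p g] X], [p g] : (e -> s) takes X : e, giving s.
At [h [[p g] X]], h : (s -> (e -> e)) takes [[p g] X] : s, giving (e -> e).
At [U [h [[p g] X]]], U : ((e -> e) -> ((t -> s) -> s)) takes [h [[p g] X]] : (e -> e), giving ((t -> s) -> s).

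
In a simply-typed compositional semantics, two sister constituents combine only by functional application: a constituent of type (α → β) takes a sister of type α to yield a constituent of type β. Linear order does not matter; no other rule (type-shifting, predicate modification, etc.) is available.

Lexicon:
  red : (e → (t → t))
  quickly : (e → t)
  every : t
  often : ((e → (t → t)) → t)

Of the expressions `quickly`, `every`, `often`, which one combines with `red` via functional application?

quickly : (e → t) — does not combine with red.
every : t — does not combine with red.
often — combines: often : ((e → (t → t)) → t) takes red : (e → (t → t)) as argument, giving t.

often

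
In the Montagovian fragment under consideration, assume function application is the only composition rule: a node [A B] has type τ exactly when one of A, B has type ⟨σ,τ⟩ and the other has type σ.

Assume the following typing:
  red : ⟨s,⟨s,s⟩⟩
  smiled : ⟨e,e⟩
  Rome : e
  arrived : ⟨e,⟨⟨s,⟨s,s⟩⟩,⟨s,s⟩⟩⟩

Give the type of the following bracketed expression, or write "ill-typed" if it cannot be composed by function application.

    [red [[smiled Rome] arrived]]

[smiled Rome]: functor smiled : ⟨e,e⟩, argument Rome : e; result e.
[[smiled Rome] arrived]: functor arrived : ⟨e,⟨⟨s,⟨s,s⟩⟩,⟨s,s⟩⟩⟩, argument [smiled Rome] : e; result ⟨⟨s,⟨s,s⟩⟩,⟨s,s⟩⟩.
[red [[smiled Rome] arrived]]: functor [[smiled Rome] arrived] : ⟨⟨s,⟨s,s⟩⟩,⟨s,s⟩⟩, argument red : ⟨s,⟨s,s⟩⟩; result ⟨s,s⟩.

⟨s,s⟩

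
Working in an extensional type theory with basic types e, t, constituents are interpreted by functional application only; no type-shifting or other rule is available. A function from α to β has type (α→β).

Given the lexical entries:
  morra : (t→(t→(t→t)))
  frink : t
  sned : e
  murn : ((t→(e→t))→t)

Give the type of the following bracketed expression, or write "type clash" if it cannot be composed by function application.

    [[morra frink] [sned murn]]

[morra frink]: morra is (t→(t→(t→t))), frink is t; result (t→(t→t)).
[sned murn]: e with ((t→(e→t))→t) — neither is a function whose domain matches the other; composition fails here.

type clash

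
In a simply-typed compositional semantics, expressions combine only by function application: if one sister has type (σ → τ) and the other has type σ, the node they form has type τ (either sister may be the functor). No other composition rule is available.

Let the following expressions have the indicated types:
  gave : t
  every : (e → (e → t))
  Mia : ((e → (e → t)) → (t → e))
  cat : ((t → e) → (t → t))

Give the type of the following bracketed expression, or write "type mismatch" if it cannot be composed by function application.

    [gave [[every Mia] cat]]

At [every Mia], Mia : ((e → (e → t)) → (t → e)) takes every : (e → (e → t)), giving (t → e).
At [[every Mia] cat], cat : ((t → e) → (t → t)) takes [every Mia] : (t → e), giving (t → t).
At [gave [[every Mia] cat]], [[every Mia] cat] : (t → t) takes gave : t, giving t.

t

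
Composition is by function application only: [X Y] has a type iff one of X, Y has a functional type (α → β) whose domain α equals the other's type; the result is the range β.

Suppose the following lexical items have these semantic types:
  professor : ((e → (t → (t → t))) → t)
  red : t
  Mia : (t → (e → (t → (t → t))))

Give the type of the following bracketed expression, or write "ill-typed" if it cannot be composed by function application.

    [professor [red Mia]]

t

[red Mia]: functor Mia : (t → (e → (t → (t → t)))), argument red : t; result (e → (t → (t → t))).
[professor [red Mia]]: functor professor : ((e → (t → (t → t))) → t), argument [red Mia] : (e → (t → (t → t))); result t.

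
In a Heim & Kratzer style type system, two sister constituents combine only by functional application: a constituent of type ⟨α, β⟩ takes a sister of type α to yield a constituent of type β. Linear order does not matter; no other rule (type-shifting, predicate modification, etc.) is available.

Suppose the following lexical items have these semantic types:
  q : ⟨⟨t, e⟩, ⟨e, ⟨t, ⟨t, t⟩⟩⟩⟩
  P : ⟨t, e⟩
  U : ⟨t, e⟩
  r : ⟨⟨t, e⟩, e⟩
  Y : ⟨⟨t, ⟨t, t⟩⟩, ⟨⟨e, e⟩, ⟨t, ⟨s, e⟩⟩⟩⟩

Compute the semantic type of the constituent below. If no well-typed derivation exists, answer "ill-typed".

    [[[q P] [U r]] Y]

⟨⟨e, e⟩, ⟨t, ⟨s, e⟩⟩⟩

[q P]: q is ⟨⟨t, e⟩, ⟨e, ⟨t, ⟨t, t⟩⟩⟩⟩, P is ⟨t, e⟩; result ⟨e, ⟨t, ⟨t, t⟩⟩⟩.
[U r]: r is ⟨⟨t, e⟩, e⟩, U is ⟨t, e⟩; result e.
[[q P] [U r]]: [q P] is ⟨e, ⟨t, ⟨t, t⟩⟩⟩, [U r] is e; result ⟨t, ⟨t, t⟩⟩.
[[[q P] [U r]] Y]: Y is ⟨⟨t, ⟨t, t⟩⟩, ⟨⟨e, e⟩, ⟨t, ⟨s, e⟩⟩⟩⟩, [[q P] [U r]] is ⟨t, ⟨t, t⟩⟩; result ⟨⟨e, e⟩, ⟨t, ⟨s, e⟩⟩⟩.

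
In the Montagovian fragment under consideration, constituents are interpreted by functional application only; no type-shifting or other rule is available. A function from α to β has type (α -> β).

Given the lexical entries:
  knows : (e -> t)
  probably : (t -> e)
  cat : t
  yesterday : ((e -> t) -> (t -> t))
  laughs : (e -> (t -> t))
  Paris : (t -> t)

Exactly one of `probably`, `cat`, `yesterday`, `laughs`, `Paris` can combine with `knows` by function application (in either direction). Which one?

probably : (t -> e) — does not combine with knows.
cat : t — does not combine with knows.
yesterday — combines: yesterday : ((e -> t) -> (t -> t)) takes knows : (e -> t) as argument, giving (t -> t).
laughs : (e -> (t -> t)) — does not combine with knows.
Paris : (t -> t) — does not combine with knows.

yesterday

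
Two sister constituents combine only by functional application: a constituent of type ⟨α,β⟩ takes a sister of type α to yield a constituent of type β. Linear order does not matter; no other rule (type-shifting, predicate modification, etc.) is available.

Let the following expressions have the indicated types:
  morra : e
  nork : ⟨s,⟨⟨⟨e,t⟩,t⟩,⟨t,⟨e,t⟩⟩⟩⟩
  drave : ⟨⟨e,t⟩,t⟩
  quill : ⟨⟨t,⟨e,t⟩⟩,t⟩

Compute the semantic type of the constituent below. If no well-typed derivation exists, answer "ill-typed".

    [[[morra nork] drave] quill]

ill-typed

[morra nork]: e with ⟨s,⟨⟨⟨e,t⟩,t⟩,⟨t,⟨e,t⟩⟩⟩⟩ — neither is a function whose domain matches the other; composition fails here.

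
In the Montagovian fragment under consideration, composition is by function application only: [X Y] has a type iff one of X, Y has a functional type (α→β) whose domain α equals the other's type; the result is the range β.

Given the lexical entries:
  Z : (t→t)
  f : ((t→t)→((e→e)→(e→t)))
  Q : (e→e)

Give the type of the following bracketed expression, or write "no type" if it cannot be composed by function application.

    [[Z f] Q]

[Z f]: f is ((t→t)→((e→e)→(e→t))), Z is (t→t); result ((e→e)→(e→t)).
[[Z f] Q]: [Z f] is ((e→e)→(e→t)), Q is (e→e); result (e→t).

(e→t)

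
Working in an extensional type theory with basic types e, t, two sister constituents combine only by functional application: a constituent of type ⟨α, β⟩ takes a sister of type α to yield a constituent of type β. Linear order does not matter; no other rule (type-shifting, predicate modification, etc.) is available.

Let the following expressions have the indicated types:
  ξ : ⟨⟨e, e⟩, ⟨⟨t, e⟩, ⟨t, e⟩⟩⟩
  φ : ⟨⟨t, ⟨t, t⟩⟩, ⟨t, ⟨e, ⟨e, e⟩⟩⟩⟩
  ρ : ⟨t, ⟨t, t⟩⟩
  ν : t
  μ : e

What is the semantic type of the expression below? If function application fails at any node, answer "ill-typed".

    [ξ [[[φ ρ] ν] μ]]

⟨⟨t, e⟩, ⟨t, e⟩⟩

[φ ρ]: functor φ : ⟨⟨t, ⟨t, t⟩⟩, ⟨t, ⟨e, ⟨e, e⟩⟩⟩⟩, argument ρ : ⟨t, ⟨t, t⟩⟩; result ⟨t, ⟨e, ⟨e, e⟩⟩⟩.
[[φ ρ] ν]: functor [φ ρ] : ⟨t, ⟨e, ⟨e, e⟩⟩⟩, argument ν : t; result ⟨e, ⟨e, e⟩⟩.
[[[φ ρ] ν] μ]: functor [[φ ρ] ν] : ⟨e, ⟨e, e⟩⟩, argument μ : e; result ⟨e, e⟩.
[ξ [[[φ ρ] ν] μ]]: functor ξ : ⟨⟨e, e⟩, ⟨⟨t, e⟩, ⟨t, e⟩⟩⟩, argument [[[φ ρ] ν] μ] : ⟨e, e⟩; result ⟨⟨t, e⟩, ⟨t, e⟩⟩.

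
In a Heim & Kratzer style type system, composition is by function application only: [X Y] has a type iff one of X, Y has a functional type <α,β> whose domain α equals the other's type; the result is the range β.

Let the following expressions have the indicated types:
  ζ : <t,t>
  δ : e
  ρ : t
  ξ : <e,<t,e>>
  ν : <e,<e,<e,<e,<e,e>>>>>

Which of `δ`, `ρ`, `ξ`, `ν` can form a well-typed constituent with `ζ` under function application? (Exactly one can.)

δ : e — no; ζ wants t, and δ wants nothing (atomic).
ρ — combines: ζ : <t,t> takes ρ : t as argument, giving t.
ξ : <e,<t,e>> — no; ζ wants t, and ξ wants e.
ν : <e,<e,<e,<e,<e,e>>>>> — no; ζ wants t, and ν wants e.

ρ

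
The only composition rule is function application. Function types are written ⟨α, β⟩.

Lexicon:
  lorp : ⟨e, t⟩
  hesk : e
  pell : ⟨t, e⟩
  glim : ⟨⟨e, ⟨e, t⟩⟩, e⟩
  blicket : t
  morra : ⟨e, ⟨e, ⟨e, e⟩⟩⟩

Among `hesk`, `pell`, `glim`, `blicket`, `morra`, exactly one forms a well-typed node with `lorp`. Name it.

hesk — combines: lorp : ⟨e, t⟩ takes hesk : e as argument, giving t.
pell : ⟨t, e⟩ — does not combine with lorp.
glim : ⟨⟨e, ⟨e, t⟩⟩, e⟩ — does not combine with lorp.
blicket : t — does not combine with lorp.
morra : ⟨e, ⟨e, ⟨e, e⟩⟩⟩ — does not combine with lorp.

hesk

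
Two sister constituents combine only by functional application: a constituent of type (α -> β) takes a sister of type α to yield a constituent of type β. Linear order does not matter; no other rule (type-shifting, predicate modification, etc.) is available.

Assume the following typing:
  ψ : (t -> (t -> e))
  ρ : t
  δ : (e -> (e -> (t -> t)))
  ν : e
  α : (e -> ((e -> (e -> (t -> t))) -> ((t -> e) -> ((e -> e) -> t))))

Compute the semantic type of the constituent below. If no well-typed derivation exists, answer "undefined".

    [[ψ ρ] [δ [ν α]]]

[ψ ρ]: ψ is (t -> (t -> e)), ρ is t; result (t -> e).
[ν α]: α is (e -> ((e -> (e -> (t -> t))) -> ((t -> e) -> ((e -> e) -> t)))), ν is e; result ((e -> (e -> (t -> t))) -> ((t -> e) -> ((e -> e) -> t))).
[δ [ν α]]: [ν α] is ((e -> (e -> (t -> t))) -> ((t -> e) -> ((e -> e) -> t))), δ is (e -> (e -> (t -> t))); result ((t -> e) -> ((e -> e) -> t)).
[[ψ ρ] [δ [ν α]]]: [δ [ν α]] is ((t -> e) -> ((e -> e) -> t)), [ψ ρ] is (t -> e); result ((e -> e) -> t).

((e -> e) -> t)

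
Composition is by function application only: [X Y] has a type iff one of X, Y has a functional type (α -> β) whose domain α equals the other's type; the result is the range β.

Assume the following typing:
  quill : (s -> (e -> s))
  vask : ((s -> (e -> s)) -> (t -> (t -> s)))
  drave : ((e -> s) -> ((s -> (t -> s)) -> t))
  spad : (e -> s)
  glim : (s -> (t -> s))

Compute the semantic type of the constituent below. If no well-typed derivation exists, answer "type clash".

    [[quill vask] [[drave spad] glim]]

(t -> s)

At [quill vask], vask : ((s -> (e -> s)) -> (t -> (t -> s))) takes quill : (s -> (e -> s)), giving (t -> (t -> s)).
At [drave spad], drave : ((e -> s) -> ((s -> (t -> s)) -> t)) takes spad : (e -> s), giving ((s -> (t -> s)) -> t).
At [[drave spad] glim], [drave spad] : ((s -> (t -> s)) -> t) takes glim : (s -> (t -> s)), giving t.
At [[quill vask] [[drave spad] glim]], [quill vask] : (t -> (t -> s)) takes [[drave spad] glim] : t, giving (t -> s).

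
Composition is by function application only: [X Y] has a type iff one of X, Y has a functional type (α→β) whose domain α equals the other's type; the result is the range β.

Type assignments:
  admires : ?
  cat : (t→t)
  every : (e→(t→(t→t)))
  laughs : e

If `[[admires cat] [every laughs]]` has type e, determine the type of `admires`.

[[admires cat] [every laughs]] is required to be e. [every laughs] : (t→(t→t)) cannot yield e as functor, so [admires cat] : ((t→(t→t))→e).
[admires cat] is required to be ((t→(t→t))→e). cat : (t→t) cannot yield ((t→(t→t))→e) as functor, so admires : ((t→t)→((t→(t→t))→e)).

((t→t)→((t→(t→t))→e))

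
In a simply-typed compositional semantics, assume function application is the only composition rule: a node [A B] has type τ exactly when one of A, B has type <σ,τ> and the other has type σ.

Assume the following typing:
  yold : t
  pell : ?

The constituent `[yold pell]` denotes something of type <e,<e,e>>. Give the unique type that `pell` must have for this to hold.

<t,<e,<e,e>>>

At [yold pell] (required: <e,<e,e>>): yold is t, which is not a function with range <e,<e,e>>; hence pell is the functor — type <t,<e,<e,e>>>.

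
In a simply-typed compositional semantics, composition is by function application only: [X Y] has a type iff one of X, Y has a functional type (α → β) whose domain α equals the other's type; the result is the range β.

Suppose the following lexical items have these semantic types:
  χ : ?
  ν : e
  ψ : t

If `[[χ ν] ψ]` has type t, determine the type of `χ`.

(e → (t → t))

For [[χ ν] ψ] to have type t with ψ of type t, [χ ν] must be the function: [χ ν] : (t → t).
For [χ ν] to have type (t → t) with ν of type e, χ must be the function: χ : (e → (t → t)).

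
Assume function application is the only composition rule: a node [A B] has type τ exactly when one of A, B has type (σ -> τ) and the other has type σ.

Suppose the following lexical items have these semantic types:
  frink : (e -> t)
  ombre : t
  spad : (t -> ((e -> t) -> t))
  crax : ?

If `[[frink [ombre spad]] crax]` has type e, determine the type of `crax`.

(t -> e)

[[frink [ombre spad]] crax] is required to be e. [frink [ombre spad]] : t cannot yield e as functor, so crax : (t -> e).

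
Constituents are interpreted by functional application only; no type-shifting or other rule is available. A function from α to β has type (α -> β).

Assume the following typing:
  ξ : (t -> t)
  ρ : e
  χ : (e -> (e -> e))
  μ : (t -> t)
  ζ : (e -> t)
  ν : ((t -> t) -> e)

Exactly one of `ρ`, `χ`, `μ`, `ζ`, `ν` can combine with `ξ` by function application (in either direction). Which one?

ν

ρ : e — no; ξ wants t, and ρ wants nothing (atomic).
χ : (e -> (e -> e)) — no; ξ wants t, and χ wants e.
μ : (t -> t) — no; ξ wants t, and μ wants t.
ζ : (e -> t) — no; ξ wants t, and ζ wants e.
ν — combines: ν : ((t -> t) -> e) takes ξ : (t -> t) as argument, giving e.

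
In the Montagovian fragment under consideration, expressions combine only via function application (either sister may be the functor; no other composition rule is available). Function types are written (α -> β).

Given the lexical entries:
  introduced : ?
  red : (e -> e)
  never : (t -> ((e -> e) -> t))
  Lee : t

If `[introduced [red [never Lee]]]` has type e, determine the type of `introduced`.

At [introduced [red [never Lee]]] (required: e): [red [never Lee]] is t, which is not a function with range e; hence introduced is the functor — type (t -> e).

(t -> e)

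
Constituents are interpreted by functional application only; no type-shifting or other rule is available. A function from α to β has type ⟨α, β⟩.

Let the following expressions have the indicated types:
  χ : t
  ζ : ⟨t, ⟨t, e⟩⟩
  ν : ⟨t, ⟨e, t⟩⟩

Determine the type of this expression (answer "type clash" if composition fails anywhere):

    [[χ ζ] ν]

[χ ζ]: functor ζ : ⟨t, ⟨t, e⟩⟩, argument χ : t; result ⟨t, e⟩.
[[χ ζ] ν]: ⟨t, e⟩ with ⟨t, ⟨e, t⟩⟩ — neither is a function whose domain matches the other; composition fails here.

type clash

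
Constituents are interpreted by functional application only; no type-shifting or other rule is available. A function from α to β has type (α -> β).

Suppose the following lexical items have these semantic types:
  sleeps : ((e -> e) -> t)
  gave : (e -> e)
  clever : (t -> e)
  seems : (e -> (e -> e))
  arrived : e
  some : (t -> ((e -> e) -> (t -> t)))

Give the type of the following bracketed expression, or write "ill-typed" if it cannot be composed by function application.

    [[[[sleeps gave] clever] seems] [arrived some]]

At [sleeps gave], sleeps : ((e -> e) -> t) takes gave : (e -> e), giving t.
At [[sleeps gave] clever], clever : (t -> e) takes [sleeps gave] : t, giving e.
At [[[sleeps gave] clever] seems], seems : (e -> (e -> e)) takes [[sleeps gave] clever] : e, giving (e -> e).
At [arrived some]: neither e nor (t -> ((e -> e) -> (t -> t))) can take the other as argument; the node is ill-typed.

ill-typed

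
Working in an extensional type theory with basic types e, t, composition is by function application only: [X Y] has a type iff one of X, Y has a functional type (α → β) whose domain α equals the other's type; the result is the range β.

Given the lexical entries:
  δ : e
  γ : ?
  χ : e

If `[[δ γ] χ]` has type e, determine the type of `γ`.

[[δ γ] χ] must have type e. The sister χ has type e; that is not a function onto e, so [δ γ] must be the functor, of type (e → e).
[δ γ] must have type (e → e). The sister δ has type e; that is not a function onto (e → e), so γ must be the functor, of type (e → (e → e)).

(e → (e → e))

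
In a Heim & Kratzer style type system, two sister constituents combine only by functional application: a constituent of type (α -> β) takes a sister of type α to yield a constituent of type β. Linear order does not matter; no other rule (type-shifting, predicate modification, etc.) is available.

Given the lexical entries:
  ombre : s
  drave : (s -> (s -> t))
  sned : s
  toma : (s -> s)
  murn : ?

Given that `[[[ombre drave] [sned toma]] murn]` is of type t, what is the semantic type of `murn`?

(t -> t)

At [[[ombre drave] [sned toma]] murn] (required: t): [[ombre drave] [sned toma]] is t, which is not a function with range t; hence murn is the functor — type (t -> t).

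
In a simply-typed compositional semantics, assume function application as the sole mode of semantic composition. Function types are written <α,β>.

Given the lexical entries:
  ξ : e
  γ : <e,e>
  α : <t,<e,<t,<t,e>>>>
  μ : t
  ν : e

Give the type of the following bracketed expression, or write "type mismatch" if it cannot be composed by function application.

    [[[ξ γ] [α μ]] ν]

type mismatch

[ξ γ] — γ of type <e,e> combines with ξ of type e: type e.
[α μ] — α of type <t,<e,<t,<t,e>>>> combines with μ of type t: type <e,<t,<t,e>>>.
[[ξ γ] [α μ]] — [α μ] of type <e,<t,<t,e>>> combines with [ξ γ] of type e: type <t,<t,e>>.
[[[ξ γ] [α μ]] ν]: <t,<t,e>> and e cannot combine by function application — type clash.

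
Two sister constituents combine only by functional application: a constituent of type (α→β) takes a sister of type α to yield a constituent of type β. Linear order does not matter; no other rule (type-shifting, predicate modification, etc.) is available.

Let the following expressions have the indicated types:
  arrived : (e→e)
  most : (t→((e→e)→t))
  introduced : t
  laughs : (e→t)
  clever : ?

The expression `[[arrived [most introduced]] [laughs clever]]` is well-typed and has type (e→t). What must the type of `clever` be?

((e→t)→(t→(e→t)))

For [[arrived [most introduced]] [laughs clever]] to have type (e→t) with [arrived [most introduced]] of type t, [laughs clever] must be the function: [laughs clever] : (t→(e→t)).
For [laughs clever] to have type (t→(e→t)) with laughs of type (e→t), clever must be the function: clever : ((e→t)→(t→(e→t))).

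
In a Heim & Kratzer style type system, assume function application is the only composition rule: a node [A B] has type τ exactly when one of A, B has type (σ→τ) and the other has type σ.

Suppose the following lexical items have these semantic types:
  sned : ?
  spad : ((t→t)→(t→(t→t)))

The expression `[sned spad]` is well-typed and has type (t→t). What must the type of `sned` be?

[sned spad] is required to be (t→t). spad : ((t→t)→(t→(t→t))) cannot yield (t→t) as functor, so sned : (((t→t)→(t→(t→t)))→(t→t)).

(((t→t)→(t→(t→t)))→(t→t))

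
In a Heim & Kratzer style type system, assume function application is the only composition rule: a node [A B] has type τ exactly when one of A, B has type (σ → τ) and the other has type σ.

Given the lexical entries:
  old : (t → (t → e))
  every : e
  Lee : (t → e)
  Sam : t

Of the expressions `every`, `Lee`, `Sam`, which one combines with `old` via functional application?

Sam

every : e — no; old wants t, and every wants nothing (atomic).
Lee : (t → e) — no; old wants t, and Lee wants t.
Sam — combines: old : (t → (t → e)) takes Sam : t as argument, giving (t → e).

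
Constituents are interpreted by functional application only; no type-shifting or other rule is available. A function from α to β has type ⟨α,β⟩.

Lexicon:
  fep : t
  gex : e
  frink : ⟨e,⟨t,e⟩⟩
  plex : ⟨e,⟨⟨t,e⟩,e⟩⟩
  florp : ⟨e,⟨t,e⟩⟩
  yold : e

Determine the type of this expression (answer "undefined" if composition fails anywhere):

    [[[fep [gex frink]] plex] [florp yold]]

[gex frink]: frink is ⟨e,⟨t,e⟩⟩, gex is e; result ⟨t,e⟩.
[fep [gex frink]]: [gex frink] is ⟨t,e⟩, fep is t; result e.
[[fep [gex frink]] plex]: plex is ⟨e,⟨⟨t,e⟩,e⟩⟩, [fep [gex frink]] is e; result ⟨⟨t,e⟩,e⟩.
[florp yold]: florp is ⟨e,⟨t,e⟩⟩, yold is e; result ⟨t,e⟩.
[[[fep [gex frink]] plex] [florp yold]]: [[fep [gex frink]] plex] is ⟨⟨t,e⟩,e⟩, [florp yold] is ⟨t,e⟩; result e.

e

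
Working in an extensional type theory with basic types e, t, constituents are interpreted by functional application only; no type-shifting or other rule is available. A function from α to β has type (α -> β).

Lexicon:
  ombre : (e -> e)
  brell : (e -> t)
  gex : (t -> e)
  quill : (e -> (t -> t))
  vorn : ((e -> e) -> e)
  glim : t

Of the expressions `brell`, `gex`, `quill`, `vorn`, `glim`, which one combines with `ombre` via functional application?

vorn

brell : (e -> t) — does not combine with ombre.
gex : (t -> e) — does not combine with ombre.
quill : (e -> (t -> t)) — does not combine with ombre.
vorn — combines: vorn : ((e -> e) -> e) takes ombre : (e -> e) as argument, giving e.
glim : t — does not combine with ombre.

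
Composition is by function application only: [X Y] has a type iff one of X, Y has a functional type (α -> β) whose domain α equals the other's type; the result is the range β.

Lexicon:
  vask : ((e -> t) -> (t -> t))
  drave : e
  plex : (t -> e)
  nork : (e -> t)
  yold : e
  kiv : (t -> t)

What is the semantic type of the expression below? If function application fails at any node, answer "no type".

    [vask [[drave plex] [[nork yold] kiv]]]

[drave plex]: e with (t -> e) — neither is a function whose domain matches the other; composition fails here.

no type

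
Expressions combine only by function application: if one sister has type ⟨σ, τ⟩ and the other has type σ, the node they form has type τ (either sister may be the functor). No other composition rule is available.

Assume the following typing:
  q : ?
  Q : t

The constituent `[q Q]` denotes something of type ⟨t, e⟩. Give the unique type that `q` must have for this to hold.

⟨t, ⟨t, e⟩⟩

[q Q] must have type ⟨t, e⟩. The sister Q has type t; that is not a function onto ⟨t, e⟩, so q must be the functor, of type ⟨t, ⟨t, e⟩⟩.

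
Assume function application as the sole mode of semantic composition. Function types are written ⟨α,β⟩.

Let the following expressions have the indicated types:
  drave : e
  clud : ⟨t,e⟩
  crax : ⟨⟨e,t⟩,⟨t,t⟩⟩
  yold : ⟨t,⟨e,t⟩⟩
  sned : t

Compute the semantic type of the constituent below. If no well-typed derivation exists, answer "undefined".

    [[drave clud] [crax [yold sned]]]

undefined

[drave clud]: e and ⟨t,e⟩ cannot combine by function application — type clash.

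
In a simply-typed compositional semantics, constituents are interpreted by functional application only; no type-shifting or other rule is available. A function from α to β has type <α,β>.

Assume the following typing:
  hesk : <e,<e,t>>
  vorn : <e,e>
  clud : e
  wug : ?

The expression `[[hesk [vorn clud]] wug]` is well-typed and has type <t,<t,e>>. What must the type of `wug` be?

<<e,t>,<t,<t,e>>>

[[hesk [vorn clud]] wug] must have type <t,<t,e>>. The sister [hesk [vorn clud]] has type <e,t>; that is not a function onto <t,<t,e>>, so wug must be the functor, of type <<e,t>,<t,<t,e>>>.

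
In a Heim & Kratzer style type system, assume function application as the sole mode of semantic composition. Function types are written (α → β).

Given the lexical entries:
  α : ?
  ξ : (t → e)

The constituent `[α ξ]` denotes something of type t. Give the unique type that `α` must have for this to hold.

((t → e) → t)

[α ξ] must have type t. The sister ξ has type (t → e); that is not a function onto t, so α must be the functor, of type ((t → e) → t).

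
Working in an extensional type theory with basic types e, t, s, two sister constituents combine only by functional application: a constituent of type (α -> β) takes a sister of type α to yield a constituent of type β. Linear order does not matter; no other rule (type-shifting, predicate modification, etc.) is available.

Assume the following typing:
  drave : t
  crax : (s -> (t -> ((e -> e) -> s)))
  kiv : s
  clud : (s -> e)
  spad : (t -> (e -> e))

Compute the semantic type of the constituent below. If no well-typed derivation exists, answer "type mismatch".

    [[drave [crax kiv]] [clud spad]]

[crax kiv]: crax is (s -> (t -> ((e -> e) -> s))), kiv is s; result (t -> ((e -> e) -> s)).
[drave [crax kiv]]: [crax kiv] is (t -> ((e -> e) -> s)), drave is t; result ((e -> e) -> s).
At [clud spad]: neither (s -> e) nor (t -> (e -> e)) can take the other as argument; the node is ill-typed.

type mismatch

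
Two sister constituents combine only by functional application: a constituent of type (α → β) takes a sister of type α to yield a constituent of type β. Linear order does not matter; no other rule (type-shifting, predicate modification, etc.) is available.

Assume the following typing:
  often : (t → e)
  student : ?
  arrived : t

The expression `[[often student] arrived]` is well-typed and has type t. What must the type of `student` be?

[[often student] arrived] must have type t. The sister arrived has type t; that is not a function onto t, so [often student] must be the functor, of type (t → t).
[often student] must have type (t → t). The sister often has type (t → e); that is not a function onto (t → t), so student must be the functor, of type ((t → e) → (t → t)).

((t → e) → (t → t))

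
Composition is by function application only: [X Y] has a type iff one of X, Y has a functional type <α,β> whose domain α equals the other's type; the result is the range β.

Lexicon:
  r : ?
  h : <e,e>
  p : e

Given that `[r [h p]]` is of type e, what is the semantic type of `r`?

[r [h p]] must have type e. The sister [h p] has type e; that is not a function onto e, so r must be the functor, of type <e,e>.

<e,e>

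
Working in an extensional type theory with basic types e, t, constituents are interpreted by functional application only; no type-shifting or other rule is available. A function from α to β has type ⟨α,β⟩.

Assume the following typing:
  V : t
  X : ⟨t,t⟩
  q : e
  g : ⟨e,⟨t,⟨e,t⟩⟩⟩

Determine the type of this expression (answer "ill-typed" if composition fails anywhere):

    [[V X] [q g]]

⟨e,t⟩

At [V X], X : ⟨t,t⟩ takes V : t, giving t.
At [q g], g : ⟨e,⟨t,⟨e,t⟩⟩⟩ takes q : e, giving ⟨t,⟨e,t⟩⟩.
At [[V X] [q g]], [q g] : ⟨t,⟨e,t⟩⟩ takes [V X] : t, giving ⟨e,t⟩.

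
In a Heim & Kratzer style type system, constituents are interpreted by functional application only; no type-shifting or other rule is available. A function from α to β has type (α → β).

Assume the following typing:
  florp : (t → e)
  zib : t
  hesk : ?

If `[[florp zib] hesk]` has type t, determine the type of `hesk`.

[[florp zib] hesk] is required to be t. [florp zib] : e cannot yield t as functor, so hesk : (e → t).

(e → t)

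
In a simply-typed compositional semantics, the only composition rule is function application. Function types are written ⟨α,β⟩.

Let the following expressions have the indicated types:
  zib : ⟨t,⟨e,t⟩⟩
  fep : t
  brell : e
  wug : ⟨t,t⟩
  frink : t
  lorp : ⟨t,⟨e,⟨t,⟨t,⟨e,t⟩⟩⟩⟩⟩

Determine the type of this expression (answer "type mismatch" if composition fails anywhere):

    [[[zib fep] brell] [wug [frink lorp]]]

type mismatch

[zib fep]: functor zib : ⟨t,⟨e,t⟩⟩, argument fep : t; result ⟨e,t⟩.
[[zib fep] brell]: functor [zib fep] : ⟨e,t⟩, argument brell : e; result t.
[frink lorp]: functor lorp : ⟨t,⟨e,⟨t,⟨t,⟨e,t⟩⟩⟩⟩⟩, argument frink : t; result ⟨e,⟨t,⟨t,⟨e,t⟩⟩⟩⟩.
[wug [frink lorp]]: ⟨t,t⟩ and ⟨e,⟨t,⟨t,⟨e,t⟩⟩⟩⟩ cannot combine by function application — type clash.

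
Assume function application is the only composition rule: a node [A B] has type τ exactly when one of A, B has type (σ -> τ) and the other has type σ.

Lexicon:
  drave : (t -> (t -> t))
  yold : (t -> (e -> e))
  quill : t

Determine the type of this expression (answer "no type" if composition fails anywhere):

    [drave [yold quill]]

no type

At [yold quill], yold : (t -> (e -> e)) takes quill : t, giving (e -> e).
At [drave [yold quill]]: neither (t -> (t -> t)) nor (e -> e) can take the other as argument; the node is ill-typed.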